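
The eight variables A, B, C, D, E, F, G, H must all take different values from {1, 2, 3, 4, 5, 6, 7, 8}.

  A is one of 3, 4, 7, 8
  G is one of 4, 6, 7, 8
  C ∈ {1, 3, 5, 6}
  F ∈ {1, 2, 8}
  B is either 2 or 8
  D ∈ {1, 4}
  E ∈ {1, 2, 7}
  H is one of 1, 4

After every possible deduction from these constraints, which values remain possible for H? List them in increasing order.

Among the 8 variables, 5 fits only C (and all 8 values in {1, 2, 3, 4, 5, 6, 7, 8} must be used), so C = 5.
The 7 still-open variables together cover exactly {1, 2, 3, 4, 6, 7, 8} — 7 values for 7 variables — and 3 appears only in A's list, so A = 3.
Among the 6 still-open variables, 6 fits only G (and all 6 values in {1, 2, 4, 6, 7, 8} must be used), so G = 6.
The 5 still-open variables together cover exactly {1, 2, 4, 7, 8} — 5 values for 5 variables — and 7 appears only in E's list, so E = 7.
D and H between them cover only {1, 4} — a naked pair. Remove those values from F.
No further eliminations apply; H can still be any of 1, 4.

1, 4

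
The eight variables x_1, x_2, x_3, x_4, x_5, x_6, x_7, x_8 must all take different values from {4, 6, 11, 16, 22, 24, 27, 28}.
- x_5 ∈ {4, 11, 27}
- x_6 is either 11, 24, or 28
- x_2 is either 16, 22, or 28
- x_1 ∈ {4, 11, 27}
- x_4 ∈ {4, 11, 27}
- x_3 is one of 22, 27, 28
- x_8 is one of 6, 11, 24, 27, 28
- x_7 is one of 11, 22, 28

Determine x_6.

The 8 variables together cover exactly {4, 6, 11, 16, 22, 24, 27, 28} — 8 values for 8 variables — and 6 appears only in x_8's list, so x_8 = 6.
The 7 still-open variables together cover exactly {4, 11, 16, 22, 24, 27, 28} — 7 values for 7 variables — and 16 appears only in x_2's list, so x_2 = 16.
The 6 still-open variables together cover exactly {4, 11, 22, 24, 27, 28} — 6 values for 6 variables — and 24 appears only in x_6's list, so x_6 = 24.

24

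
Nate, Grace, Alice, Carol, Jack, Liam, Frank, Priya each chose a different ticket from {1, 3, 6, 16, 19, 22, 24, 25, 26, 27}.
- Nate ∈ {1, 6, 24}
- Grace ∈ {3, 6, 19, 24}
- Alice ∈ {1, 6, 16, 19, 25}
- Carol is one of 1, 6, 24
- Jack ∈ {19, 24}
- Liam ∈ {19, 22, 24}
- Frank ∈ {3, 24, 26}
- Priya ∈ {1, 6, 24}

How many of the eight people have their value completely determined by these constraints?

Nate, Carol, Priya share exactly the 3 values {1, 6, 24}; by pigeonhole those values go to them, so strike 1, 6, 24 from Grace, Alice, Jack, Liam, Frank.
Jack must be 19 (only option left). Strike 19 from Grace, Alice, Liam.
Liam's domain is down to {22}, so Liam = 22.
Grace must be 3 (only option left). Remove 3 from Frank.
Frank's domain is down to {26}, so Frank = 26.
Determined: Grace=3, Jack=19, Liam=22, Frank=26. The other people each still have more than one consistent value. That makes 4.

4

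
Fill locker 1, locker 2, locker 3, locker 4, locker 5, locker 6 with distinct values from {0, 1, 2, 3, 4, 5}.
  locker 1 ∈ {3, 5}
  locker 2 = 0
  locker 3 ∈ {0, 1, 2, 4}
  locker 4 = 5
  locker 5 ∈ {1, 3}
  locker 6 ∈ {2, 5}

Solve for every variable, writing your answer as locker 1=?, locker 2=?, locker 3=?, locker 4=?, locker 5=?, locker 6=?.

locker 2's domain is down to {0}, so locker 2 = 0. Remove 0 from locker 3.
locker 4 has just one choice, so locker 4 = 5. Remove 5 from locker 1, locker 6.
locker 6 has just one choice, so locker 6 = 2. Eliminate 2 elsewhere: locker 3.
That leaves locker 1 = 3. Eliminate 3 elsewhere: locker 5.
locker 5's domain is down to {1}, so locker 5 = 1. So locker 3 can't be 1.
locker 3 has just one choice, so locker 3 = 4.

locker 1=3, locker 2=0, locker 3=4, locker 4=5, locker 5=1, locker 6=2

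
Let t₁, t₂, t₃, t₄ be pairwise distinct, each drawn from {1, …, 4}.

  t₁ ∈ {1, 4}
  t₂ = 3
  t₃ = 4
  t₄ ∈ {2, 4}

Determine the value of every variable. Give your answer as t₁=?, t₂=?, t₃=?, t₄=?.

t₁=1, t₂=3, t₃=4, t₄=2

t₂ must be 3 (only option left).
t₃ must be 4 (only option left). Remove 4 from t₁, t₄.
That leaves t₄ = 2.
t₁'s domain is down to {1}, so t₁ = 1.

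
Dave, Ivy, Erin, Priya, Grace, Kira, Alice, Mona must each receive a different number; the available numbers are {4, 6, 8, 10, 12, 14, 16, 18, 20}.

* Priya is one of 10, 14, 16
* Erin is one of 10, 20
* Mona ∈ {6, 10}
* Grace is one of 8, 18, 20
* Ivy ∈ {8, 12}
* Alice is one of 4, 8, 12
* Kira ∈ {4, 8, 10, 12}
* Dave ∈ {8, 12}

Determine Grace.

18

Dave and Ivy share exactly the 2 values {8, 12}; by pigeonhole those values go to them, so strike 8, 12 from Grace, Kira, Alice.
Alice must be 4 (only option left). So Kira can't be 4.
Kira must be 10 (only option left). Remove 10 from Erin, Priya, Mona.
Mona has just one choice, so Mona = 6.
Erin's domain is down to {20}, so Erin = 20. Strike 20 from Grace.
So Grace = 18.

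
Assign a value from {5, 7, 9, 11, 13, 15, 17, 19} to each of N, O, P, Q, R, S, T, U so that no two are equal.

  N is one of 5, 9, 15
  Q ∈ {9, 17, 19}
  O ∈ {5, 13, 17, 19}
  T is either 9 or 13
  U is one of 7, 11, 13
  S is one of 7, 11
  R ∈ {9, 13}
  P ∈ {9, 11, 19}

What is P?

19

The 8 variables draw from only 8 values {5, 7, 9, 11, 13, 15, 17, 19}, so each is used; only N can be 15, hence N = 15.
The 7 still-open variables draw from only 7 values {5, 7, 9, 11, 13, 17, 19}, so each is used; only O can be 5, hence O = 5.
Among the 6 still-open variables, 17 fits only Q (and all 6 values in {7, 9, 11, 13, 17, 19} must be used), so Q = 17.
Among the 5 still-open variables, 19 fits only P (and all 5 values in {7, 9, 11, 13, 19} must be used), so P = 19.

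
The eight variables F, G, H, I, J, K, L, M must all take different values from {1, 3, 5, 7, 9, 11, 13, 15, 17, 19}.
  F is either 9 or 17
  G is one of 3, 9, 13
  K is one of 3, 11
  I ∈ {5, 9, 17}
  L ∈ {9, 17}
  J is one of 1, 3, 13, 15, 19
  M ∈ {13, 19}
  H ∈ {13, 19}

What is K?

11

F and L share exactly the 2 values {9, 17}; by pigeonhole those values go to them, so strike 9, 17 from G, I.
I must be 5 (only option left).
H and M share exactly the 2 values {13, 19}; by pigeonhole those values go to them, so strike 13, 19 from G, J.
That leaves G = 3. Eliminate 3 elsewhere: J, K.
So K = 11.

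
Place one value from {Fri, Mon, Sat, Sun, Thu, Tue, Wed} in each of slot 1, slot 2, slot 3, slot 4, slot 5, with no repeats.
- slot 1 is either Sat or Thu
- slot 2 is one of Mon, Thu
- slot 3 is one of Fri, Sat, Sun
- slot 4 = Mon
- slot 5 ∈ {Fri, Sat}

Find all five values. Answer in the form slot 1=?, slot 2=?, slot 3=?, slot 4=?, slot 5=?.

slot 4's domain is down to {Mon}, so slot 4 = Mon. Remove Mon from slot 2.
slot 2's domain is down to {Thu}, so slot 2 = Thu. Strike Thu from slot 1.
slot 1 has just one choice, so slot 1 = Sat. Remove Sat from slot 3, slot 5.
slot 5's domain is down to {Fri}, so slot 5 = Fri. Remove Fri from slot 3.
slot 3 must be Sun (only option left).

slot 1=Sat, slot 2=Thu, slot 3=Sun, slot 4=Mon, slot 5=Fri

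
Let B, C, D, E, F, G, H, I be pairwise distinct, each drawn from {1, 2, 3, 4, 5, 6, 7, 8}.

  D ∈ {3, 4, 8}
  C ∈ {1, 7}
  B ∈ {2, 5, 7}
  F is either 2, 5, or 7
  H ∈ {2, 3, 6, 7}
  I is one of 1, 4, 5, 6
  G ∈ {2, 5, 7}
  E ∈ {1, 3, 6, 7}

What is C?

1

The 8 variables draw from only 8 values {1, 2, 3, 4, 5, 6, 7, 8}, so each is used; only D can be 8, hence D = 8.
The 7 still-open variables draw from only 7 values {1, 2, 3, 4, 5, 6, 7}, so each is used; only I can be 4, hence I = 4.
B, F, G share exactly the 3 values {2, 5, 7}; by pigeonhole those values go to them, so strike 2, 5, 7 from C, E, H.
So C = 1.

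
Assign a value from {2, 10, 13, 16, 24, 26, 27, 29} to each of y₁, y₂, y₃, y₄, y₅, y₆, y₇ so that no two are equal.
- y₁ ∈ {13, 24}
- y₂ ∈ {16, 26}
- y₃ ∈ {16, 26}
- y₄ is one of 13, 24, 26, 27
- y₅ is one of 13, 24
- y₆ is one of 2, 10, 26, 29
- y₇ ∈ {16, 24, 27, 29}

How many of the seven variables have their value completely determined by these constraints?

2

The 2 variables y₁ and y₅ are confined to {13, 24}, which locks those values in; drop them from y₄, y₇.
y₂ and y₃ between them cover only {16, 26} — a naked pair. Remove those values from y₄, y₆, y₇.
y₄ has just one choice, so y₄ = 27. Eliminate 27 elsewhere: y₇.
y₇ has just one choice, so y₇ = 29. Strike 29 from y₆.
Determined: y₄=27, y₇=29. The other variables each still have more than one consistent value. That makes 2.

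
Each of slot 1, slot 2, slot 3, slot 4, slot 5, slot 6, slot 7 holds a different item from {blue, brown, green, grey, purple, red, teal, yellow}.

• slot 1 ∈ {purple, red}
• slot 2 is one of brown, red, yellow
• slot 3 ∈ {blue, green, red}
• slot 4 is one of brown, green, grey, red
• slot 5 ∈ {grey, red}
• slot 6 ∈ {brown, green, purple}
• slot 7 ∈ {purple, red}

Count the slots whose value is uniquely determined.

The 7 variables together cover exactly {blue, brown, green, grey, purple, red, yellow} — 7 values for 7 variables — and blue appears only in slot 3's list, so slot 3 = blue.
The 6 still-open variables together cover exactly {brown, green, grey, purple, red, yellow} — 6 values for 6 variables — and yellow appears only in slot 2's list, so slot 2 = yellow.
The 2 variables slot 1 and slot 7 are confined to {purple, red}, which locks those values in; drop them from slot 4, slot 5, slot 6.
slot 5 must be grey (only option left). Strike grey from slot 4.
Determined: slot 2=yellow, slot 3=blue, slot 5=grey. The other slots each still have more than one consistent value. That makes 3.

3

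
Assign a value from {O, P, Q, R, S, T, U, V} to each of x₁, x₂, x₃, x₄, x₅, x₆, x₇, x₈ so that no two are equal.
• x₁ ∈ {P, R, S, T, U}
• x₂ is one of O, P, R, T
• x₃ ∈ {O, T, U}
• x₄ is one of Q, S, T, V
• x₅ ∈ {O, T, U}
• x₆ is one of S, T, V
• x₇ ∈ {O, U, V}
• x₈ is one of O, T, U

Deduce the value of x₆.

The 8 variables together cover exactly {O, P, Q, R, S, T, U, V} — 8 values for 8 variables — and Q appears only in x₄'s list, so x₄ = Q.
x₃, x₅, x₈ between them cover only {O, T, U} — a naked triple. Remove those values from x₁, x₂, x₆, x₇.
x₇ has just one choice, so x₇ = V. So x₆ can't be V.
So x₆ = S.

S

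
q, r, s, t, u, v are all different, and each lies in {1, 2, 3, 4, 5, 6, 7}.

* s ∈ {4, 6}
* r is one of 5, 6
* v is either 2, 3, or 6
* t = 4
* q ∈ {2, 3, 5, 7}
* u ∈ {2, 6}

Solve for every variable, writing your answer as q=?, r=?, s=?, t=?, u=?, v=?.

t must be 4 (only option left). So s can't be 4.
s has just one choice, so s = 6. Strike 6 from r, u, v.
That leaves u = 2. Strike 2 from q, v.
v must be 3 (only option left). So q can't be 3.
r has just one choice, so r = 5. So q can't be 5.
q has just one choice, so q = 7.

q=7, r=5, s=6, t=4, u=2, v=3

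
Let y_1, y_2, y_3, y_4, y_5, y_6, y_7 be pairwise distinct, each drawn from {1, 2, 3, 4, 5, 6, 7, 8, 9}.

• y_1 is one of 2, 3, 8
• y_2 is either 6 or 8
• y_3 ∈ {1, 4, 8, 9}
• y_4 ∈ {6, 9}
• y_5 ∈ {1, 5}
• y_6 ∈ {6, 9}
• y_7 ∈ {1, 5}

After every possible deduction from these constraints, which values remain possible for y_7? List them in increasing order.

1, 5

The 2 variables y_4 and y_6 are confined to {6, 9}, which locks those values in; drop them from y_2, y_3.
y_2's domain is down to {8}, so y_2 = 8. Strike 8 from y_1, y_3.
y_5 and y_7 share exactly the 2 values {1, 5}; by pigeonhole those values go to them, so strike 1, 5 from y_3.
y_3 must be 4 (only option left).
No further eliminations apply; y_7 can still be any of 1, 5.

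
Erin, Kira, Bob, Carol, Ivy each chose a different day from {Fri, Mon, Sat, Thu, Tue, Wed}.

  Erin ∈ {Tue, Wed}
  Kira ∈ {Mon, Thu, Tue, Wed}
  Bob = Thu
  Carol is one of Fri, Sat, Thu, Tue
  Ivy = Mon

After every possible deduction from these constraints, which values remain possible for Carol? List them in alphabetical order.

Bob must be Thu (only option left). So Kira, Carol can't be Thu.
Ivy must be Mon (only option left). So Kira can't be Mon.
Erin and Kira share exactly the 2 values {Tue, Wed}; by pigeonhole those values go to them, so strike Tue, Wed from Carol.
No further eliminations apply; Carol can still be any of Fri, Sat.

Fri, Sat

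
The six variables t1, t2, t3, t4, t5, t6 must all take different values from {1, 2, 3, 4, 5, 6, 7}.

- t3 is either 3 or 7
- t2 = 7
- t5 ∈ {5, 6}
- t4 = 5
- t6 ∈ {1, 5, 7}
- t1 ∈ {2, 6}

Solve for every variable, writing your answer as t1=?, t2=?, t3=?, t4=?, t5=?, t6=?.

t1=2, t2=7, t3=3, t4=5, t5=6, t6=1

t2 must be 7 (only option left). Remove 7 from t3, t6.
That leaves t3 = 3.
t4 has just one choice, so t4 = 5. Strike 5 from t5, t6.
t5's domain is down to {6}, so t5 = 6. So t1 can't be 6.
t6 has just one choice, so t6 = 1.
That leaves t1 = 2.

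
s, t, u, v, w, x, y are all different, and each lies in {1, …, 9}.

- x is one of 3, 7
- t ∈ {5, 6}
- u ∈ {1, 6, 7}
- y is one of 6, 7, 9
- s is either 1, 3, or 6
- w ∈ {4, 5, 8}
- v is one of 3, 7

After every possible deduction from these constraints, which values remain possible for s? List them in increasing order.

1, 6

v and x share exactly the 2 values {3, 7}; by pigeonhole those values go to them, so strike 3, 7 from s, u, y.
The 2 variables s and u are confined to {1, 6}, which locks those values in; drop them from t, y.
That leaves t = 5. Remove 5 from w.
y must be 9 (only option left).
No further eliminations apply; s can still be any of 1, 6.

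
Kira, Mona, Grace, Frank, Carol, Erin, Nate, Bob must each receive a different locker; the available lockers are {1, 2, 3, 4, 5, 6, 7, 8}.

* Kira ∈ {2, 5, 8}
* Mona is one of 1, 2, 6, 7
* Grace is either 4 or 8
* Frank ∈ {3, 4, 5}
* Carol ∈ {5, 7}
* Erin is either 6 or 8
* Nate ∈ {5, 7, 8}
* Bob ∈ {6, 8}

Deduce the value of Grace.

4

The 8 variables together cover exactly {1, 2, 3, 4, 5, 6, 7, 8} — 8 values for 8 variables — and 1 appears only in Mona's list, so Mona = 1.
Among the 7 still-open variables, 2 fits only Kira (and all 7 values in {2, 3, 4, 5, 6, 7, 8} must be used), so Kira = 2.
Among the 6 still-open variables, 3 fits only Frank (and all 6 values in {3, 4, 5, 6, 7, 8} must be used), so Frank = 3.
The 5 still-open variables draw from only 5 values {4, 5, 6, 7, 8}, so each is used; only Grace can be 4, hence Grace = 4.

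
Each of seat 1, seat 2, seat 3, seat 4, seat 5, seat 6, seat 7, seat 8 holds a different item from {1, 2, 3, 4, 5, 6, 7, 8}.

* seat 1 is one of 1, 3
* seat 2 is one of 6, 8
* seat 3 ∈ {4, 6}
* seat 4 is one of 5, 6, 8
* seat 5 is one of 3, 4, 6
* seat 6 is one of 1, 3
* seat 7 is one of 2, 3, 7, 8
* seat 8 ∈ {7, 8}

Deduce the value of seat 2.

8

The 8 variables draw from only 8 values {1, 2, 3, 4, 5, 6, 7, 8}, so each is used; only seat 7 can be 2, hence seat 7 = 2.
The 7 still-open variables draw from only 7 values {1, 3, 4, 5, 6, 7, 8}, so each is used; only seat 4 can be 5, hence seat 4 = 5.
The 6 still-open variables draw from only 6 values {1, 3, 4, 6, 7, 8}, so each is used; only seat 8 can be 7, hence seat 8 = 7.
The 5 still-open variables draw from only 5 values {1, 3, 4, 6, 8}, so each is used; only seat 2 can be 8, hence seat 2 = 8.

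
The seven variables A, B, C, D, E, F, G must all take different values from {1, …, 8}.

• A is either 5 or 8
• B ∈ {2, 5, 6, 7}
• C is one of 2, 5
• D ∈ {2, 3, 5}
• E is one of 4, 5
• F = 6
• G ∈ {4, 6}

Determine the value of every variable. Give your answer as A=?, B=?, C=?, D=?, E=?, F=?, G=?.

A=8, B=7, C=2, D=3, E=5, F=6, G=4

F has just one choice, so F = 6. Strike 6 from B, G.
G must be 4 (only option left). Strike 4 from E.
E has just one choice, so E = 5. Eliminate 5 elsewhere: A, B, C, D.
A has just one choice, so A = 8.
C has just one choice, so C = 2. Eliminate 2 elsewhere: B, D.
D's domain is down to {3}, so D = 3.
That leaves B = 7.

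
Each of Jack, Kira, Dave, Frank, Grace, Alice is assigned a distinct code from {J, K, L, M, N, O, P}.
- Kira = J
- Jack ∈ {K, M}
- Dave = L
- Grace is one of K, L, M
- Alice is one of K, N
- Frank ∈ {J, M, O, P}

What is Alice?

N

Kira has just one choice, so Kira = J. Remove J from Frank.
Dave's domain is down to {L}, so Dave = L. Eliminate L elsewhere: Grace.
Jack and Grace share exactly the 2 values {K, M}; by pigeonhole those values go to them, so strike K, M from Frank, Alice.
So Alice = N.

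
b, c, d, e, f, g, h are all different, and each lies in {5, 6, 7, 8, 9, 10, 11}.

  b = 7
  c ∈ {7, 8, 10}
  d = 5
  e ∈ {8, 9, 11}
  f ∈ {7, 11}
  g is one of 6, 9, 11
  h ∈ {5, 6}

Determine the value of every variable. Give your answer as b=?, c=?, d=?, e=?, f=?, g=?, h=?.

b has just one choice, so b = 7. Strike 7 from c, f.
d has just one choice, so d = 5. Remove 5 from h.
f must be 11 (only option left). So e, g can't be 11.
h's domain is down to {6}, so h = 6. So g can't be 6.
g has just one choice, so g = 9. So e can't be 9.
That leaves e = 8. Strike 8 from c.
c must be 10 (only option left).

b=7, c=10, d=5, e=8, f=11, g=9, h=6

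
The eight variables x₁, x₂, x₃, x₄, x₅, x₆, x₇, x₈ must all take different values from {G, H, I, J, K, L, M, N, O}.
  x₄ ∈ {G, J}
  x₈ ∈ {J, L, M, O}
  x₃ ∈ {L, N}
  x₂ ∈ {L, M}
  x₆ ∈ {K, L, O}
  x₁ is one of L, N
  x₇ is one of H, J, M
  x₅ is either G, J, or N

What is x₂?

Among the 8 variables, H fits only x₇ (and all 8 values in {G, H, J, K, L, M, N, O} must be used), so x₇ = H.
Among the 7 still-open variables, K fits only x₆ (and all 7 values in {G, J, K, L, M, N, O} must be used), so x₆ = K.
The 6 still-open variables draw from only 6 values {G, J, L, M, N, O}, so each is used; only x₈ can be O, hence x₈ = O.
Among the 5 still-open variables, M fits only x₂ (and all 5 values in {G, J, L, M, N} must be used), so x₂ = M.

M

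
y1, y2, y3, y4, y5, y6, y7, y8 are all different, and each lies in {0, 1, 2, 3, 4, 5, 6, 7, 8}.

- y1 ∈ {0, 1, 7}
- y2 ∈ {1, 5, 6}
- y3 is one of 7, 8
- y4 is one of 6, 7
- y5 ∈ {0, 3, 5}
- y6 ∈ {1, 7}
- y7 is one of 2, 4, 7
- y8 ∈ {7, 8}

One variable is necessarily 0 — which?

y1

The 2 variables y3 and y8 are confined to {7, 8}, which locks those values in; drop them from y1, y4, y6, y7.
y4 has just one choice, so y4 = 6. Remove 6 from y2.
y6 must be 1 (only option left). Eliminate 1 elsewhere: y1, y2.
So 0 goes to y1.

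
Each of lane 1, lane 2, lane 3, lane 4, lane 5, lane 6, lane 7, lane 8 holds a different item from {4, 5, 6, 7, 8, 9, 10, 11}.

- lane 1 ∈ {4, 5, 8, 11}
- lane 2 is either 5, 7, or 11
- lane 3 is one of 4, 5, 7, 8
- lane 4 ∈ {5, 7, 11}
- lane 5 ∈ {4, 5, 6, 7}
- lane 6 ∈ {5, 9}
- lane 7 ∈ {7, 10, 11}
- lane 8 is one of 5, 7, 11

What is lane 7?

10

The 8 variables together cover exactly {4, 5, 6, 7, 8, 9, 10, 11} — 8 values for 8 variables — and 6 appears only in lane 5's list, so lane 5 = 6.
The 7 still-open variables draw from only 7 values {4, 5, 7, 8, 9, 10, 11}, so each is used; only lane 6 can be 9, hence lane 6 = 9.
The 6 still-open variables draw from only 6 values {4, 5, 7, 8, 10, 11}, so each is used; only lane 7 can be 10, hence lane 7 = 10.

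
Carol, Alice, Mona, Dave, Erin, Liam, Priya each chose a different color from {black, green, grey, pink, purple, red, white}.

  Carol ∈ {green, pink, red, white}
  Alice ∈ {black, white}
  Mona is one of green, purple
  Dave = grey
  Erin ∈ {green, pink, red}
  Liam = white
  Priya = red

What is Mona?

Dave has just one choice, so Dave = grey.
Liam's domain is down to {white}, so Liam = white. Strike white from Carol, Alice.
Priya has just one choice, so Priya = red. Remove red from Carol, Erin.
That leaves Alice = black.
The 3 still-open variables together cover exactly {green, pink, purple} — 3 values for 3 variables — and purple appears only in Mona's list, so Mona = purple.

purple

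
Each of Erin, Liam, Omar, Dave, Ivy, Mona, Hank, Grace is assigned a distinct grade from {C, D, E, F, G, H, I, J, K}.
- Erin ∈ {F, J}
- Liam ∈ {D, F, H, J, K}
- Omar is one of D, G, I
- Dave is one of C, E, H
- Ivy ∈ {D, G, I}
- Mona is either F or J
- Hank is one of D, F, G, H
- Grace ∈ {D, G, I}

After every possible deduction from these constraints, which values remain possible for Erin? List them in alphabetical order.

The 2 variables Erin and Mona are confined to {F, J}, which locks those values in; drop them from Liam, Hank.
The 3 variables Omar, Ivy, Grace are confined to {D, G, I}, which locks those values in; drop them from Liam, Hank.
Hank's domain is down to {H}, so Hank = H. Strike H from Liam, Dave.
Liam has just one choice, so Liam = K.
No further eliminations apply; Erin can still be any of F, J.

F, J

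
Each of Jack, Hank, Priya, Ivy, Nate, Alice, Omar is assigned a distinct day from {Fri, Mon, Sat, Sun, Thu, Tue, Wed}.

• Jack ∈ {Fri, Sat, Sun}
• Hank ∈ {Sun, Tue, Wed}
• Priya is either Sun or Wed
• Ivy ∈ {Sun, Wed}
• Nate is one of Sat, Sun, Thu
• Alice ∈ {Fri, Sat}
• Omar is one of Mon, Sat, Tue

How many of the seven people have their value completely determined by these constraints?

3

Among the 7 variables, Mon fits only Omar (and all 7 values in {Fri, Mon, Sat, Sun, Thu, Tue, Wed} must be used), so Omar = Mon.
The 6 still-open variables together cover exactly {Fri, Sat, Sun, Thu, Tue, Wed} — 6 values for 6 variables — and Thu appears only in Nate's list, so Nate = Thu.
The 5 still-open variables together cover exactly {Fri, Sat, Sun, Tue, Wed} — 5 values for 5 variables — and Tue appears only in Hank's list, so Hank = Tue.
Priya and Ivy between them cover only {Sun, Wed} — a naked pair. Remove those values from Jack.
Determined: Hank=Tue, Nate=Thu, Omar=Mon. The other people each still have more than one consistent value. That makes 3.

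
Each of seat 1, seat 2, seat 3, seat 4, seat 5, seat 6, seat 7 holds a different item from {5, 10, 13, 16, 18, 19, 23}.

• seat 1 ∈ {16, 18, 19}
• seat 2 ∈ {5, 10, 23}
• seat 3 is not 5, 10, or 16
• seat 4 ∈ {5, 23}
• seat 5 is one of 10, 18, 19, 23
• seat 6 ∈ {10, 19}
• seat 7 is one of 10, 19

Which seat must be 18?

seat 5

The 7 variables draw from only 7 values {5, 10, 13, 16, 18, 19, 23}, so each is used; only seat 3 can be 13, hence seat 3 = 13.
The 6 still-open variables draw from only 6 values {5, 10, 16, 18, 19, 23}, so each is used; only seat 1 can be 16, hence seat 1 = 16.
The 5 still-open variables together cover exactly {5, 10, 18, 19, 23} — 5 values for 5 variables — and 18 appears only in seat 5's list, so seat 5 = 18.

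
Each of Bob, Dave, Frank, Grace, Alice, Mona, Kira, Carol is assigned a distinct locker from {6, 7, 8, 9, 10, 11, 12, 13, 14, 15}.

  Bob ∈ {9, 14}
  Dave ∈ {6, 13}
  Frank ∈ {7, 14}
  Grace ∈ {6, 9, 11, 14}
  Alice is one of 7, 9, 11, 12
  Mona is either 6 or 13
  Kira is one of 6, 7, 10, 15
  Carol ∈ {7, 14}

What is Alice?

12

The 2 variables Dave and Mona are confined to {6, 13}, which locks those values in; drop them from Grace, Kira.
The 2 variables Frank and Carol are confined to {7, 14}, which locks those values in; drop them from Bob, Grace, Alice, Kira.
Bob has just one choice, so Bob = 9. Remove 9 from Grace, Alice.
That leaves Grace = 11. Eliminate 11 elsewhere: Alice.
So Alice = 12.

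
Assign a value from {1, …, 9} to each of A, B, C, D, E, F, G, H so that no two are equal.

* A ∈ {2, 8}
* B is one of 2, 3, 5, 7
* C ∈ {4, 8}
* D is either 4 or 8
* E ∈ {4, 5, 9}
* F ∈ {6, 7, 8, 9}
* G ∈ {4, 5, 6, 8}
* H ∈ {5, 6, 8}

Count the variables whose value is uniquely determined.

Among the 8 variables, 3 fits only B (and all 8 values in {2, 3, 4, 5, 6, 7, 8, 9} must be used), so B = 3.
The 7 still-open variables draw from only 7 values {2, 4, 5, 6, 7, 8, 9}, so each is used; only A can be 2, hence A = 2.
The 6 still-open variables draw from only 6 values {4, 5, 6, 7, 8, 9}, so each is used; only F can be 7, hence F = 7.
Among the 5 still-open variables, 9 fits only E (and all 5 values in {4, 5, 6, 8, 9} must be used), so E = 9.
The 2 variables C and D are confined to {4, 8}, which locks those values in; drop them from G, H.
Determined: A=2, B=3, E=9, F=7. The other variables each still have more than one consistent value. That makes 4.

4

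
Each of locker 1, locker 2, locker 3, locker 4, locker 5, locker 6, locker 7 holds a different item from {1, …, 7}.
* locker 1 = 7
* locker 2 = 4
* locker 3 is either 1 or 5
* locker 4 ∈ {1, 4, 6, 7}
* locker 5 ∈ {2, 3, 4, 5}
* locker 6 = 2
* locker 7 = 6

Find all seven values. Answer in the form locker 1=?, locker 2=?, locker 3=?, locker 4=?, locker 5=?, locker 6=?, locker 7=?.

locker 1=7, locker 2=4, locker 3=5, locker 4=1, locker 5=3, locker 6=2, locker 7=6

locker 1's domain is down to {7}, so locker 1 = 7. Strike 7 from locker 4.
locker 2 must be 4 (only option left). So locker 4, locker 5 can't be 4.
locker 6's domain is down to {2}, so locker 6 = 2. Eliminate 2 elsewhere: locker 5.
That leaves locker 7 = 6. So locker 4 can't be 6.
locker 4's domain is down to {1}, so locker 4 = 1. Strike 1 from locker 3.
locker 3 must be 5 (only option left). So locker 5 can't be 5.
locker 5's domain is down to {3}, so locker 5 = 3.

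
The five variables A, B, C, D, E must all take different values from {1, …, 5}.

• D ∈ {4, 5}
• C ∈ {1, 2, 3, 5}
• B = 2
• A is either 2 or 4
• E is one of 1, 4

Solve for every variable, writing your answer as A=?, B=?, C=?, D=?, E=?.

B's domain is down to {2}, so B = 2. Eliminate 2 elsewhere: A, C.
A must be 4 (only option left). Remove 4 from D, E.
That leaves D = 5. So C can't be 5.
E has just one choice, so E = 1. Remove 1 from C.
C's domain is down to {3}, so C = 3.

A=4, B=2, C=3, D=5, E=1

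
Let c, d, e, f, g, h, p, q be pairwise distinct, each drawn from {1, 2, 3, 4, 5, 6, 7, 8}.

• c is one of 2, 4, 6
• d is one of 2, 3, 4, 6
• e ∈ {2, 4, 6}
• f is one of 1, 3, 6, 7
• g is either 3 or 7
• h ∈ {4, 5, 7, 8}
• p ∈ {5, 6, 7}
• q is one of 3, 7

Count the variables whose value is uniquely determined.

3

The 8 variables draw from only 8 values {1, 2, 3, 4, 5, 6, 7, 8}, so each is used; only f can be 1, hence f = 1.
Among the 7 still-open variables, 8 fits only h (and all 7 values in {2, 3, 4, 5, 6, 7, 8} must be used), so h = 8.
Among the 6 still-open variables, 5 fits only p (and all 6 values in {2, 3, 4, 5, 6, 7} must be used), so p = 5.
The 2 variables g and q are confined to {3, 7}, which locks those values in; drop them from d.
Determined: f=1, h=8, p=5. The other variables each still have more than one consistent value. That makes 3.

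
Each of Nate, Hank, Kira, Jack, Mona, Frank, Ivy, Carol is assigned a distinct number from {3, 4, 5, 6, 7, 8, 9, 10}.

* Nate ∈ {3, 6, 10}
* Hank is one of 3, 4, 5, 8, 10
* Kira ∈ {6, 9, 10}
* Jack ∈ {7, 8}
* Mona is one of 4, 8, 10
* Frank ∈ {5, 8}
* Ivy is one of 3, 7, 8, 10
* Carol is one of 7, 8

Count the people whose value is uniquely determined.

The 8 variables draw from only 8 values {3, 4, 5, 6, 7, 8, 9, 10}, so each is used; only Kira can be 9, hence Kira = 9.
The 7 still-open variables together cover exactly {3, 4, 5, 6, 7, 8, 10} — 7 values for 7 variables — and 6 appears only in Nate's list, so Nate = 6.
Jack and Carol share exactly the 2 values {7, 8}; by pigeonhole those values go to them, so strike 7, 8 from Hank, Mona, Frank, Ivy.
Frank must be 5 (only option left). Remove 5 from Hank.
Determined: Nate=6, Kira=9, Frank=5. The other people each still have more than one consistent value. That makes 3.

3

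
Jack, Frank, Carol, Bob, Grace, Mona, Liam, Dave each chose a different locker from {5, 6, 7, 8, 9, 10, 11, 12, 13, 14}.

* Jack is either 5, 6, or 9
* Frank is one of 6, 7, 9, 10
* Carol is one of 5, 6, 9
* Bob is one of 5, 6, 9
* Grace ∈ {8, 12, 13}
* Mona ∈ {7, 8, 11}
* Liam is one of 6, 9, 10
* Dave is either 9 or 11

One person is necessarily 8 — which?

Mona

The 3 variables Jack, Carol, Bob are confined to {5, 6, 9}, which locks those values in; drop them from Frank, Liam, Dave.
That leaves Liam = 10. So Frank can't be 10.
Dave must be 11 (only option left). Remove 11 from Mona.
Frank has just one choice, so Frank = 7. Strike 7 from Mona.
So 8 goes to Mona.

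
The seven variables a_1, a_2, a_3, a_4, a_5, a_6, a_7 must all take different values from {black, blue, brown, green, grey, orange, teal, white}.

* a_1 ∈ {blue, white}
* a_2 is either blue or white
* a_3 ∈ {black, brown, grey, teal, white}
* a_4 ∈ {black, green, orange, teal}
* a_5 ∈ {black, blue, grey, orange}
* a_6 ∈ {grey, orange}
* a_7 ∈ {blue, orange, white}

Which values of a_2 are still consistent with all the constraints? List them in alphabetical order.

The 2 variables a_1 and a_2 are confined to {blue, white}, which locks those values in; drop them from a_3, a_5, a_7.
That leaves a_7 = orange. Eliminate orange elsewhere: a_4, a_5, a_6.
a_6's domain is down to {grey}, so a_6 = grey. Strike grey from a_3, a_5.
a_5 must be black (only option left). Eliminate black elsewhere: a_3, a_4.
No further eliminations apply; a_2 can still be any of blue, white.

blue, white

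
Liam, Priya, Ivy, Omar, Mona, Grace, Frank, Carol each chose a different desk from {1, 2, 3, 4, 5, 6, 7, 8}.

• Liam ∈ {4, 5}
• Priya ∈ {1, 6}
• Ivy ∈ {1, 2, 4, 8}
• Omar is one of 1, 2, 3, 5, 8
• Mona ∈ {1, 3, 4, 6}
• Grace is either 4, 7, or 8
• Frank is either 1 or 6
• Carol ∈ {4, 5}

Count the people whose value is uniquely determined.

The 8 variables draw from only 8 values {1, 2, 3, 4, 5, 6, 7, 8}, so each is used; only Grace can be 7, hence Grace = 7.
Liam and Carol share exactly the 2 values {4, 5}; by pigeonhole those values go to them, so strike 4, 5 from Ivy, Omar, Mona.
The 2 variables Priya and Frank are confined to {1, 6}, which locks those values in; drop them from Ivy, Omar, Mona.
That leaves Mona = 3. Eliminate 3 elsewhere: Omar.
Determined: Mona=3, Grace=7. The other people each still have more than one consistent value. That makes 2.

2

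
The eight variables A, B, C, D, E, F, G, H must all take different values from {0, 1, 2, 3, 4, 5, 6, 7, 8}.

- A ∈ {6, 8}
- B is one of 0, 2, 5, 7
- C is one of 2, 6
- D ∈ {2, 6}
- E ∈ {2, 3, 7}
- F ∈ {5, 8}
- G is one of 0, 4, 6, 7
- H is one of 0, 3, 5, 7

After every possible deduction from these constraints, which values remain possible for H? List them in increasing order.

The 8 variables draw from only 8 values {0, 2, 3, 4, 5, 6, 7, 8}, so each is used; only G can be 4, hence G = 4.
C and D between them cover only {2, 6} — a naked pair. Remove those values from A, B, E.
A must be 8 (only option left). So F can't be 8.
F must be 5 (only option left). Remove 5 from B, H.
No further eliminations apply; H can still be any of 0, 3, 7.

0, 3, 7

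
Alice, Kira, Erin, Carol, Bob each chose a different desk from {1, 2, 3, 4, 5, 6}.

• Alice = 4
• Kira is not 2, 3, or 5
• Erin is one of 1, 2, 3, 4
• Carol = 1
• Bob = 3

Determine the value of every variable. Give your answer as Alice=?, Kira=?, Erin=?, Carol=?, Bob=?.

Alice's domain is down to {4}, so Alice = 4. So Kira, Erin can't be 4.
Carol's domain is down to {1}, so Carol = 1. So Kira, Erin can't be 1.
That leaves Bob = 3. Remove 3 from Erin.
Kira must be 6 (only option left).
Erin has just one choice, so Erin = 2.

Alice=4, Kira=6, Erin=2, Carol=1, Bob=3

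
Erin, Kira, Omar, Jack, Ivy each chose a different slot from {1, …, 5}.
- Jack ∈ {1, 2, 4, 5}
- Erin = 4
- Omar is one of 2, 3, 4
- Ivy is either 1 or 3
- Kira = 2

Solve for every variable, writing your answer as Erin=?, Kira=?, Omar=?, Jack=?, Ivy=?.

Erin=4, Kira=2, Omar=3, Jack=5, Ivy=1

Erin has just one choice, so Erin = 4. Strike 4 from Omar, Jack.
Kira's domain is down to {2}, so Kira = 2. So Omar, Jack can't be 2.
Omar has just one choice, so Omar = 3. Remove 3 from Ivy.
Ivy's domain is down to {1}, so Ivy = 1. Remove 1 from Jack.
Jack has just one choice, so Jack = 5.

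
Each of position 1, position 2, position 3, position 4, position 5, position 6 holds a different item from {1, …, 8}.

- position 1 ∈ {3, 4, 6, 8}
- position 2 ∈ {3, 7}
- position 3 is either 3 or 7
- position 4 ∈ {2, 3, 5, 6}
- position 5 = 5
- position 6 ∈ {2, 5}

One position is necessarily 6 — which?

position 4

position 5 must be 5 (only option left). Eliminate 5 elsewhere: position 4, position 6.
position 6 has just one choice, so position 6 = 2. Remove 2 from position 4.
position 2 and position 3 between them cover only {3, 7} — a naked pair. Remove those values from position 1, position 4.
So 6 goes to position 4.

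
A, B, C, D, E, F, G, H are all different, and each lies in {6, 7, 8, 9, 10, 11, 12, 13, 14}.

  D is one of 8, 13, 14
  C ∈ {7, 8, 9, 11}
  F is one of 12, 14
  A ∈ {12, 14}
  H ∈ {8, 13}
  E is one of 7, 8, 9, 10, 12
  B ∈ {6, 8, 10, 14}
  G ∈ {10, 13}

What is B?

6

A and F between them cover only {12, 14} — a naked pair. Remove those values from B, D, E.
D and H share exactly the 2 values {8, 13}; by pigeonhole those values go to them, so strike 8, 13 from B, C, E, G.
G has just one choice, so G = 10. Remove 10 from B, E.
So B = 6.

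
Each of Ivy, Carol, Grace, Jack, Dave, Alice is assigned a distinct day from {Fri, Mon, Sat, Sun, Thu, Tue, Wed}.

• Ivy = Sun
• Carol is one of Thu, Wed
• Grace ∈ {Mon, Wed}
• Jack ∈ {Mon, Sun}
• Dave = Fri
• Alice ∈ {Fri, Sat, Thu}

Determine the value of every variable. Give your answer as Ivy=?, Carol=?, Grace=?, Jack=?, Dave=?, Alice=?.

Ivy=Sun, Carol=Thu, Grace=Wed, Jack=Mon, Dave=Fri, Alice=Sat

Ivy must be Sun (only option left). Remove Sun from Jack.
Jack's domain is down to {Mon}, so Jack = Mon. Eliminate Mon elsewhere: Grace.
Dave's domain is down to {Fri}, so Dave = Fri. Eliminate Fri elsewhere: Alice.
That leaves Grace = Wed. So Carol can't be Wed.
That leaves Carol = Thu. So Alice can't be Thu.
That leaves Alice = Sat.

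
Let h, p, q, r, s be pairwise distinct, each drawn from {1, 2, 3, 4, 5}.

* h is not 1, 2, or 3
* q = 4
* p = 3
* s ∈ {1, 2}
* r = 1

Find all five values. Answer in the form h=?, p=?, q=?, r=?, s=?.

h=5, p=3, q=4, r=1, s=2

p has just one choice, so p = 3.
q's domain is down to {4}, so q = 4. So h can't be 4.
r's domain is down to {1}, so r = 1. Strike 1 from s.
That leaves s = 2.
h has just one choice, so h = 5.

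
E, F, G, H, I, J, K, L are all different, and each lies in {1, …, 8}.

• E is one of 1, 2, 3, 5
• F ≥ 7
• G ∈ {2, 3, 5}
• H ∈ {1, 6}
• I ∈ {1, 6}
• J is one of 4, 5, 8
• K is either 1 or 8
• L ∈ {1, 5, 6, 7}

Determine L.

The 8 variables together cover exactly {1, 2, 3, 4, 5, 6, 7, 8} — 8 values for 8 variables — and 4 appears only in J's list, so J = 4.
H and I share exactly the 2 values {1, 6}; by pigeonhole those values go to them, so strike 1, 6 from E, K, L.
K's domain is down to {8}, so K = 8. Eliminate 8 elsewhere: F.
F must be 7 (only option left). So L can't be 7.
So L = 5.

5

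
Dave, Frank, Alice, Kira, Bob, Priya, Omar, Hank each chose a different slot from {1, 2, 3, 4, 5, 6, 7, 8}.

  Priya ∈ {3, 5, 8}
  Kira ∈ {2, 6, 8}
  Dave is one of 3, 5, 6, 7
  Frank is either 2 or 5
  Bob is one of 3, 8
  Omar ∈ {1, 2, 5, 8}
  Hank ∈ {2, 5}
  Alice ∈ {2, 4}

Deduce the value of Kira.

The 8 variables together cover exactly {1, 2, 3, 4, 5, 6, 7, 8} — 8 values for 8 variables — and 1 appears only in Omar's list, so Omar = 1.
Among the 7 still-open variables, 4 fits only Alice (and all 7 values in {2, 3, 4, 5, 6, 7, 8} must be used), so Alice = 4.
Among the 6 still-open variables, 7 fits only Dave (and all 6 values in {2, 3, 5, 6, 7, 8} must be used), so Dave = 7.
Among the 5 still-open variables, 6 fits only Kira (and all 5 values in {2, 3, 5, 6, 8} must be used), so Kira = 6.

6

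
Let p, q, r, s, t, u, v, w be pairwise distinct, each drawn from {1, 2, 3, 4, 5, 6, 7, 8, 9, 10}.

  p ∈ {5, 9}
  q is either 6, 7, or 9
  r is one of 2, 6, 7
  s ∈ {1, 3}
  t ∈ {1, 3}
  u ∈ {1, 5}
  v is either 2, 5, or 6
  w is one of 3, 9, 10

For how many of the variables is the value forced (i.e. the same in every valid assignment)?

The 8 variables together cover exactly {1, 2, 3, 5, 6, 7, 9, 10} — 8 values for 8 variables — and 10 appears only in w's list, so w = 10.
The 2 variables s and t are confined to {1, 3}, which locks those values in; drop them from u.
u must be 5 (only option left). Remove 5 from p, v.
p has just one choice, so p = 9. Eliminate 9 elsewhere: q.
Determined: p=9, u=5, w=10. The other variables each still have more than one consistent value. That makes 3.

3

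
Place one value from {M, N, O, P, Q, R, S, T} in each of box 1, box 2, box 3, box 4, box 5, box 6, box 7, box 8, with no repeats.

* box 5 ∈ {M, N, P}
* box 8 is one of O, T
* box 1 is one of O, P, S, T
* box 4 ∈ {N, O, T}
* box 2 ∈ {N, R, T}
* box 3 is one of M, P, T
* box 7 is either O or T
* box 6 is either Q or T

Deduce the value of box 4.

N

The 8 variables together cover exactly {M, N, O, P, Q, R, S, T} — 8 values for 8 variables — and Q appears only in box 6's list, so box 6 = Q.
Among the 7 still-open variables, R fits only box 2 (and all 7 values in {M, N, O, P, R, S, T} must be used), so box 2 = R.
The 6 still-open variables draw from only 6 values {M, N, O, P, S, T}, so each is used; only box 1 can be S, hence box 1 = S.
The 2 variables box 7 and box 8 are confined to {O, T}, which locks those values in; drop them from box 3, box 4.
So box 4 = N.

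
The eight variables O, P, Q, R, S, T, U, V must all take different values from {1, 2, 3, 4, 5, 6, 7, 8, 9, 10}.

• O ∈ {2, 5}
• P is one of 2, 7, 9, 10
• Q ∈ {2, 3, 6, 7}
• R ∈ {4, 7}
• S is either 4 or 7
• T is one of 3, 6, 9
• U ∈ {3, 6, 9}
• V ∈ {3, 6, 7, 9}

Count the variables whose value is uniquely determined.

3

Among the 8 variables, 5 fits only O (and all 8 values in {2, 3, 4, 5, 6, 7, 9, 10} must be used), so O = 5.
The 7 still-open variables together cover exactly {2, 3, 4, 6, 7, 9, 10} — 7 values for 7 variables — and 10 appears only in P's list, so P = 10.
The 6 still-open variables draw from only 6 values {2, 3, 4, 6, 7, 9}, so each is used; only Q can be 2, hence Q = 2.
The 2 variables R and S are confined to {4, 7}, which locks those values in; drop them from V.
Determined: O=5, P=10, Q=2. The other variables each still have more than one consistent value. That makes 3.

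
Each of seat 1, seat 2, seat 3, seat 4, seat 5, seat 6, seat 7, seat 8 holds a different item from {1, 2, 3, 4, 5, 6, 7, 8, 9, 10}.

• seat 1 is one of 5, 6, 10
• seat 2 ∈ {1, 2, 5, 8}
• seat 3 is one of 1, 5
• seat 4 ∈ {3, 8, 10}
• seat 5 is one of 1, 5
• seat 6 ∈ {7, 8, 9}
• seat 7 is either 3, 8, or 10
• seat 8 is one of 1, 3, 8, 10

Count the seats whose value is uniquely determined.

seat 3 and seat 5 share exactly the 2 values {1, 5}; by pigeonhole those values go to them, so strike 1, 5 from seat 1, seat 2, seat 8.
The 3 variables seat 4, seat 7, seat 8 are confined to {3, 8, 10}, which locks those values in; drop them from seat 1, seat 2, seat 6.
seat 1's domain is down to {6}, so seat 1 = 6.
That leaves seat 2 = 2.
Determined: seat 1=6, seat 2=2. The other seats each still have more than one consistent value. That makes 2.

2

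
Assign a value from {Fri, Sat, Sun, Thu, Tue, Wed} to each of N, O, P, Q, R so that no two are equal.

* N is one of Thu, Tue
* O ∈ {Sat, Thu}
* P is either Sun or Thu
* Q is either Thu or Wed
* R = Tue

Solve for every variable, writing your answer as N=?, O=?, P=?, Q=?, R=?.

N=Thu, O=Sat, P=Sun, Q=Wed, R=Tue

R has just one choice, so R = Tue. So N can't be Tue.
N must be Thu (only option left). Eliminate Thu elsewhere: O, P, Q.
O must be Sat (only option left).
P has just one choice, so P = Sun.
Q must be Wed (only option left).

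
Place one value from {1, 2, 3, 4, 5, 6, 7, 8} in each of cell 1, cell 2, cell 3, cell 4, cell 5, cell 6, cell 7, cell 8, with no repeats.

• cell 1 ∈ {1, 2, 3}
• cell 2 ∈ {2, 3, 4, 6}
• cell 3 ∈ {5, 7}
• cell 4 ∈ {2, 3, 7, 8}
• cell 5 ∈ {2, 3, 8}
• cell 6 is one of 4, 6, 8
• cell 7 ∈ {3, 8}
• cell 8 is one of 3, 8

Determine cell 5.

The 8 variables together cover exactly {1, 2, 3, 4, 5, 6, 7, 8} — 8 values for 8 variables — and 1 appears only in cell 1's list, so cell 1 = 1.
Among the 7 still-open variables, 5 fits only cell 3 (and all 7 values in {2, 3, 4, 5, 6, 7, 8} must be used), so cell 3 = 5.
The 6 still-open variables together cover exactly {2, 3, 4, 6, 7, 8} — 6 values for 6 variables — and 7 appears only in cell 4's list, so cell 4 = 7.
cell 7 and cell 8 share exactly the 2 values {3, 8}; by pigeonhole those values go to them, so strike 3, 8 from cell 2, cell 5, cell 6.
So cell 5 = 2.

2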